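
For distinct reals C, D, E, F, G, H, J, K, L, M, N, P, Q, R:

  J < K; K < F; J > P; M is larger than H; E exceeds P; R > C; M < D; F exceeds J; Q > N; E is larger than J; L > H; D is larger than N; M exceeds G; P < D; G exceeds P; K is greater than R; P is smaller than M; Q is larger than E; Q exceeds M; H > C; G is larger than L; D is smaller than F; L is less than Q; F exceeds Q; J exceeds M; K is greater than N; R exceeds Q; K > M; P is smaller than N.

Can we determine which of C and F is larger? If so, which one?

C < H and H < L give C < L.
Then L < G extends the chain to G.
Then G < M extends the chain to M.
With M < J: C < H < L < G < M < J.
Then J < E extends the chain to E.
With E < Q: C < H < L < G < M < J < E < Q.
Then Q < R extends the chain to R.
With R < K: C < H < L < G < M < J < E < Q < R < K.
With K < F: C < H < L < G < M < J < E < Q < R < K < F.
So F is larger.

F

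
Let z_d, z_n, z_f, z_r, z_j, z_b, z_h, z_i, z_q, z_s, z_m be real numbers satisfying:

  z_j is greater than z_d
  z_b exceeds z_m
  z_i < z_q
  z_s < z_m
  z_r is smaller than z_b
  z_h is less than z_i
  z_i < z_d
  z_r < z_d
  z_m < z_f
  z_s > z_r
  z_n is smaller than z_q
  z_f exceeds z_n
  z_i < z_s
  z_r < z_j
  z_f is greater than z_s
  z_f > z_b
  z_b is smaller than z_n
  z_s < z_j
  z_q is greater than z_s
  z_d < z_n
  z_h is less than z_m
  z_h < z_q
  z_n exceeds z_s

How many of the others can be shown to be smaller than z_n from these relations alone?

7

Directly below z_n: z_d, z_s, z_b.
One step further: z_r, z_i, z_m (6 so far).
One step further: z_h (7 so far).
No other element is forced below z_n by the given relations, so the count is 7.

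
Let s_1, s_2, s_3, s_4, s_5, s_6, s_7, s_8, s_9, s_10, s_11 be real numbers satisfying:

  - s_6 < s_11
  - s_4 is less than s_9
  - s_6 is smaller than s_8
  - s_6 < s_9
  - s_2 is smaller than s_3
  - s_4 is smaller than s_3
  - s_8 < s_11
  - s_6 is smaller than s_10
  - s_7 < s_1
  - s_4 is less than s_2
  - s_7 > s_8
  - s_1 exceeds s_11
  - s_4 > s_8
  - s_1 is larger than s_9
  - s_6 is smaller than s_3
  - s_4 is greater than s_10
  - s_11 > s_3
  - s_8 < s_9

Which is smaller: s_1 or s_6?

s_6

s_6 < s_10 < s_4 < s_2 < s_3 < s_11 < s_1, by transitivity through s_10, s_4, s_2, s_3, s_11.
So s_6 < s_1; s_6 is the smaller of the two.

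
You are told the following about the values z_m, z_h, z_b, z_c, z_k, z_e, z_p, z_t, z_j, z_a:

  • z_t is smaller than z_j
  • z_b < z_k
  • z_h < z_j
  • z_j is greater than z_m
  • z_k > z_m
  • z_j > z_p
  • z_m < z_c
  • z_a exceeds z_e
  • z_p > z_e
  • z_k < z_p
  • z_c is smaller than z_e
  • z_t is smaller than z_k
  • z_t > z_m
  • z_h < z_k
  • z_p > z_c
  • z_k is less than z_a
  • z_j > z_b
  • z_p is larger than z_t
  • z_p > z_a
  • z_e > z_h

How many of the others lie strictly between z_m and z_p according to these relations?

Chaining upward from z_m reaches: z_c, z_t, z_k, z_e, z_a, z_j.
Chaining downward from z_p reaches: z_b, z_c, z_t, z_h, z_k, z_e, z_a.
Strictly between z_m and z_p are those in both lists: z_c, z_t, z_k, z_e, z_a — 5 elements.

5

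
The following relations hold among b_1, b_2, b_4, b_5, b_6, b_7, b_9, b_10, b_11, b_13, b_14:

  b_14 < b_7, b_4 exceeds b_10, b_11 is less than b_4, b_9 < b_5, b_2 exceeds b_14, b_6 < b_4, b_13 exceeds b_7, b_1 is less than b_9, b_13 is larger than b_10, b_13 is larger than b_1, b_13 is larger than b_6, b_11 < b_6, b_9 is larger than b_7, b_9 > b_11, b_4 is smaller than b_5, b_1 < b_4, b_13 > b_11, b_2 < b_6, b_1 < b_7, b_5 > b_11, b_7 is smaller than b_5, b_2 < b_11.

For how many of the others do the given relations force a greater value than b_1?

5

From b_1 the given relations immediately reach b_7, b_9, b_4, b_13.
From those, b_5 — 5 in total.
No other element is forced above b_1 by the given relations, so the count is 5.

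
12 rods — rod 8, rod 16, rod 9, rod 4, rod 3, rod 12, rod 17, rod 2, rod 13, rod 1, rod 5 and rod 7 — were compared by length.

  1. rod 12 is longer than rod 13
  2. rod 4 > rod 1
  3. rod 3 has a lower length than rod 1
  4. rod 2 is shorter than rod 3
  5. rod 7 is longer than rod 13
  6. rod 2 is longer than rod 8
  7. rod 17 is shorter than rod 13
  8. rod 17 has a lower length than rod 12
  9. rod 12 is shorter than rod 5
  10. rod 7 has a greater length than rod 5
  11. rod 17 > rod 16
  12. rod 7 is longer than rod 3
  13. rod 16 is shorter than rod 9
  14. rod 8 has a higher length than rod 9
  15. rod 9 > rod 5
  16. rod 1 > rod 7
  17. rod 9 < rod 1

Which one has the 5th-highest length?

Piecing the relations together gives one ordering: rod 16 < rod 17 < rod 13 < rod 12 < rod 5 < rod 9 < rod 8 < rod 2 < rod 3 < rod 7 < rod 1 < rod 4.
The 5th largest is rod 2.

rod 2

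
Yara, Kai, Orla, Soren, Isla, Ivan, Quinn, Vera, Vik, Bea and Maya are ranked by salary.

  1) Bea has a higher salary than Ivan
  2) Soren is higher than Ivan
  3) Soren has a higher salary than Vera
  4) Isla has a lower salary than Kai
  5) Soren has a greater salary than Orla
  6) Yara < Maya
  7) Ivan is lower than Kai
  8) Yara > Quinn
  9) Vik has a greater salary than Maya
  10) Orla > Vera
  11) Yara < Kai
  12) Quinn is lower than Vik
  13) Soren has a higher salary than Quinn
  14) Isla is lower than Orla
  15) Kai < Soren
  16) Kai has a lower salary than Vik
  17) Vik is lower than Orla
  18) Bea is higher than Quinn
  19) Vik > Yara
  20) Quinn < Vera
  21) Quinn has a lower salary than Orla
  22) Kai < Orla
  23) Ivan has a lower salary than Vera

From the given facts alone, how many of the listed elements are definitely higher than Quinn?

Directly above Quinn: Yara, Vera, Vik, Orla, Bea, Soren.
One step further: Maya, Kai (8 so far).
Nothing else is reachable above Quinn; 8 in all.

8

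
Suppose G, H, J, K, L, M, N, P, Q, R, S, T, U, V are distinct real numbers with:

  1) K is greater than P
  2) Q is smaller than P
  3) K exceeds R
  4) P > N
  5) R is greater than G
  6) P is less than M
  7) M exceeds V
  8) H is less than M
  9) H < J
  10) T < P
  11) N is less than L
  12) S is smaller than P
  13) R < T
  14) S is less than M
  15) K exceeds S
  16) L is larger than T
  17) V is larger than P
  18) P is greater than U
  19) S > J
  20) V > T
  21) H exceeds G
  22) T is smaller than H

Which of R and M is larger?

The relevant relations are R < T; T < H; H < J; J < S; S < P; P < V; V < M.
Chaining these gives R < T < H < J < S < P < V < M.
So R < M; M is the larger of the two.

M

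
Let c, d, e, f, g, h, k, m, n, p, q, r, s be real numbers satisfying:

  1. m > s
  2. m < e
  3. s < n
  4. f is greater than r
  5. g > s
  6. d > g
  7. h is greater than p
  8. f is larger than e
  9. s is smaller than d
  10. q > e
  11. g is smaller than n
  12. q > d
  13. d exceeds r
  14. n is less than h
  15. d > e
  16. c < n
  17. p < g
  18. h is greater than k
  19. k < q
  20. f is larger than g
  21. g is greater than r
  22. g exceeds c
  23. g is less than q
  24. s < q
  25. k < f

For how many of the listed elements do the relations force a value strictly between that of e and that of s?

The relations place s below e. An element lies strictly between them when it is forced above s and also forced below e.
Above s: {m, g, n, h, f, d, q}. Below e: {m}.
Intersection: {m} — 1.

1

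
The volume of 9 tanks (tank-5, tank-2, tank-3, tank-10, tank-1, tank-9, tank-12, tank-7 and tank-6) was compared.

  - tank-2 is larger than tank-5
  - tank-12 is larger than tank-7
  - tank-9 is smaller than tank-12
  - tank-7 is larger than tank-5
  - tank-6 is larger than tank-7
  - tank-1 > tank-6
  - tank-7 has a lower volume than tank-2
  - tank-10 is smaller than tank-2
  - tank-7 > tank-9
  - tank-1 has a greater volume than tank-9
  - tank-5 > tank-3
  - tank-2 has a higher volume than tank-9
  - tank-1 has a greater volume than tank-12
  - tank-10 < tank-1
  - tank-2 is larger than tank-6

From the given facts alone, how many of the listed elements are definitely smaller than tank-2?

6

Directly below tank-2: tank-9, tank-10, tank-5, tank-7, tank-6.
One step further: tank-3 (6 so far).
No other element is forced below tank-2 by the given relations, so the count is 6.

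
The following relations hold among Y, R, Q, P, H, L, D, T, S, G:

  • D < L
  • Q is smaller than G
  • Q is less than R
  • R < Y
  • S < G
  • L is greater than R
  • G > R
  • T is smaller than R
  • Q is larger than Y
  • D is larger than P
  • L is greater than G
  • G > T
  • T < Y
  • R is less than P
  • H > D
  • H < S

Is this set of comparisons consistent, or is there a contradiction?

We have R < Y stated directly, yet also Y < Q < R by chaining the others — so Y < R. Contradiction.

inconsistent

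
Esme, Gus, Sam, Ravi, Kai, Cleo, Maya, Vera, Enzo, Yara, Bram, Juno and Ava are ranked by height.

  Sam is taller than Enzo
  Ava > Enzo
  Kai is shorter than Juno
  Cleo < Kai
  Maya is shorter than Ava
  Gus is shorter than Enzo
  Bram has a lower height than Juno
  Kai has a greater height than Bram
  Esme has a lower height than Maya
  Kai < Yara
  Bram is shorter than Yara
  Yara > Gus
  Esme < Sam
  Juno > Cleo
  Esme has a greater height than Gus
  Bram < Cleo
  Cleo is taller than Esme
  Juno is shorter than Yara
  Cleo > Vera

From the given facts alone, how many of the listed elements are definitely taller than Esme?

Directly above Esme: Maya, Cleo, Sam.
One step further: Kai, Ava, Juno (6 so far).
One step further: Yara (7 so far).
Nothing else is reachable above Esme; 7 in all.

7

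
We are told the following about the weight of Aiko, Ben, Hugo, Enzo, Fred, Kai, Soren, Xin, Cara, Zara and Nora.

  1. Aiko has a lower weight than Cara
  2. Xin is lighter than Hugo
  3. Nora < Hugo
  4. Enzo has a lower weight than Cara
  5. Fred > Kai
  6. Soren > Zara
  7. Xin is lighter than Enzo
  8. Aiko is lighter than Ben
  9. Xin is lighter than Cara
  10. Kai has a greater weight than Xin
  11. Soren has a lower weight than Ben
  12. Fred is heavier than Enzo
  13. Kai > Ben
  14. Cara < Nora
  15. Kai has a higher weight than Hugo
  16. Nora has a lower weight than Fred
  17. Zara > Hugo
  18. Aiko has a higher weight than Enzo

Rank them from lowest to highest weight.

The consecutive links are each given: Xin < Enzo; Enzo < Aiko; Aiko < Cara; Cara < Nora; Nora < Hugo; Hugo < Zara; Zara < Soren; Soren < Ben; Ben < Kai; Kai < Fred.

Xin < Enzo < Aiko < Cara < Nora < Hugo < Zara < Soren < Ben < Kai < Fred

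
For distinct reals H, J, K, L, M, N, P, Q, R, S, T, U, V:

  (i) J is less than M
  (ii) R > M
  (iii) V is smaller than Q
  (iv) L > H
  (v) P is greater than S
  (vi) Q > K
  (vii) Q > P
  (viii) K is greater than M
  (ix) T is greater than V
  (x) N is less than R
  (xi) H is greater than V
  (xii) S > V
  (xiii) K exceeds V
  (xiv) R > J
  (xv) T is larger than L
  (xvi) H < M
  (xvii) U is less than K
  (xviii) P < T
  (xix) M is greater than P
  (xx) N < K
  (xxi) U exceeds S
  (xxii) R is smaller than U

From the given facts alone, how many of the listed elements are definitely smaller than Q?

10

The elements the relations force below Q are J, V, S, N, P, H, M, R, U, K — no chain reaches any other.
That is 10.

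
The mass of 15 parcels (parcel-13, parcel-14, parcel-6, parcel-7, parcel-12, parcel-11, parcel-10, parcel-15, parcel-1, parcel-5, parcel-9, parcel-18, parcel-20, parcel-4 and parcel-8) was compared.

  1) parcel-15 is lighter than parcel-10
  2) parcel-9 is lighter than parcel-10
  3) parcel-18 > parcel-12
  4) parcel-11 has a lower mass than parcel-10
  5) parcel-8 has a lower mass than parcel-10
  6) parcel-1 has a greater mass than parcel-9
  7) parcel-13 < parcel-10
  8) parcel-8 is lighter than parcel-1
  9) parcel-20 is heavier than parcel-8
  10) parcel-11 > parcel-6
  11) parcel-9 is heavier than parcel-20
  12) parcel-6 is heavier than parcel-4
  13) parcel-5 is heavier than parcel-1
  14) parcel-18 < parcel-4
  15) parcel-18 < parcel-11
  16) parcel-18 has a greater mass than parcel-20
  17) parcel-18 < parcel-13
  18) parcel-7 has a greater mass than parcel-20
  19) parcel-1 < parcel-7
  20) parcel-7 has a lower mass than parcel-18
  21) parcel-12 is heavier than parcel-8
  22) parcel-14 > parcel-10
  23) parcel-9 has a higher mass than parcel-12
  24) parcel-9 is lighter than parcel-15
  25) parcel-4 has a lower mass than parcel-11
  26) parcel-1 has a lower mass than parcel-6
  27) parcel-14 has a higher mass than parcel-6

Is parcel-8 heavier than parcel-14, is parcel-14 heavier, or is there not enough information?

parcel-14

parcel-8 < parcel-12 and parcel-12 < parcel-9 give parcel-8 < parcel-9.
Then parcel-9 < parcel-1 extends the chain to parcel-1.
With parcel-1 < parcel-7: parcel-8 < parcel-12 < parcel-9 < parcel-1 < parcel-7.
Then parcel-7 < parcel-18 extends the chain to parcel-18.
Then parcel-18 < parcel-4 extends the chain to parcel-4.
With parcel-4 < parcel-6: parcel-8 < parcel-12 < parcel-9 < parcel-1 < parcel-7 < parcel-18 < parcel-4 < parcel-6.
Then parcel-6 < parcel-11 extends the chain to parcel-11.
Then parcel-11 < parcel-10 extends the chain to parcel-10.
Then parcel-10 < parcel-14 extends the chain to parcel-14.
So parcel-14 is heavier.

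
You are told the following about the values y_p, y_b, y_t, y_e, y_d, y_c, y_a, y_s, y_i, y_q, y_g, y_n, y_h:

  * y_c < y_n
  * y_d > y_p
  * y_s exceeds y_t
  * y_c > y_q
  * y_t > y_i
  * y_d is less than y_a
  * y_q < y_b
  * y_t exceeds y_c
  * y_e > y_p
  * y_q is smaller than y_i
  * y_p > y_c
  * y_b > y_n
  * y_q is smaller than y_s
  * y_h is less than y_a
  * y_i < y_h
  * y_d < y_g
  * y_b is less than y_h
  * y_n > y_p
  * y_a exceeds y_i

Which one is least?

y_q

y_i is not least since y_q < y_i; y_c is not least since y_q < y_c; y_p is not least since y_c < y_p; y_t is not least since y_c < y_t; y_n is not least since y_c < y_n; y_s is not least since y_t < y_s; y_d is not least since y_p < y_d; y_g is not least since y_d < y_g; y_b is not least since y_n < y_b; y_e is not least since y_p < y_e; y_h is not least since y_b < y_h; y_a is not least since y_i < y_a.
Only y_q has nothing below it, so y_q is the least.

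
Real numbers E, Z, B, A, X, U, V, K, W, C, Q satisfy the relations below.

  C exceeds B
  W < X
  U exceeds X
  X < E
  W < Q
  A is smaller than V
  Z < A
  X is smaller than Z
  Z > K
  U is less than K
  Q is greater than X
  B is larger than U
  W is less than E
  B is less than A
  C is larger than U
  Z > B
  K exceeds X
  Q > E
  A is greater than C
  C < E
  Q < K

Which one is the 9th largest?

Chaining the given pairs: W < X < U < B < C < E < Q < K < Z < A < V.
The 9th largest is U.

U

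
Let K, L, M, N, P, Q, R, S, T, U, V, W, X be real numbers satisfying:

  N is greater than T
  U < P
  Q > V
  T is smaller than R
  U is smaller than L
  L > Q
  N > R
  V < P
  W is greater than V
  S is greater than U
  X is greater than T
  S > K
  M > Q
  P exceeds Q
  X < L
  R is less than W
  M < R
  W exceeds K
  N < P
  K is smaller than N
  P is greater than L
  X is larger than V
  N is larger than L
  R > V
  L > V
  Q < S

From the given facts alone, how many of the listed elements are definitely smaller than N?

The elements the relations force below N are T, V, Q, U, M, K, X, R, L — no chain reaches any other.
That is 9.

9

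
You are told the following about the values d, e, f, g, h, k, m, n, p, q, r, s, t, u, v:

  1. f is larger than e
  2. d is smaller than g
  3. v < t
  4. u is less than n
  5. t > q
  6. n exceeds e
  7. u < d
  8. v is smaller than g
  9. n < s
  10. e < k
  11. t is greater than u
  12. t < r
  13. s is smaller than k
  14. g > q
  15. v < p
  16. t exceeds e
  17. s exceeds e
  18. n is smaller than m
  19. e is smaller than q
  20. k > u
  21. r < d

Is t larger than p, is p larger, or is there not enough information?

undetermined

Following every chain through t: above t we get r, d, g; below t we get e, u, v, q.
p is not reached, and no chain runs the other way from p to t.
So the given relations leave the order of t and p undetermined.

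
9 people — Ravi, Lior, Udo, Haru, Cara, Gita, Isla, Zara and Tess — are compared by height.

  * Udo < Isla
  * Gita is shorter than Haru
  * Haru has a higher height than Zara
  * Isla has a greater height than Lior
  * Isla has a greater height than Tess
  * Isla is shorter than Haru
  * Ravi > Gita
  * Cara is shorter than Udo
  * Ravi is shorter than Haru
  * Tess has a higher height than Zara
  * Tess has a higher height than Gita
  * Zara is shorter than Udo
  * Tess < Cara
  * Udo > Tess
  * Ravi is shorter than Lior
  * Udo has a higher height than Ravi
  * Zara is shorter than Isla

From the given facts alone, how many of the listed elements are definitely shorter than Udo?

5

From Udo the given relations immediately reach Zara, Ravi, Tess, Cara.
From those, Gita — 5 in total.
No other element is forced below Udo by the given relations, so the count is 5.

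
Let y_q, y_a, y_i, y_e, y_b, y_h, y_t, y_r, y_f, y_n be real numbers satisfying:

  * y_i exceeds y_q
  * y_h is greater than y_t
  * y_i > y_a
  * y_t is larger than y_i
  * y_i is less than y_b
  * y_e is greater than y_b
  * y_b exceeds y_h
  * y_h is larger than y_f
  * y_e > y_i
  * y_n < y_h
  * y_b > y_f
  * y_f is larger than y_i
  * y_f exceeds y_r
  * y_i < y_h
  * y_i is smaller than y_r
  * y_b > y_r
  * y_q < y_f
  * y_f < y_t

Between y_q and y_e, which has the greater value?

Following the relations from y_q: y_q < y_i < y_r < y_f < y_t < y_h < y_b < y_e.
So y_q < y_e; y_e is the larger of the two.

y_e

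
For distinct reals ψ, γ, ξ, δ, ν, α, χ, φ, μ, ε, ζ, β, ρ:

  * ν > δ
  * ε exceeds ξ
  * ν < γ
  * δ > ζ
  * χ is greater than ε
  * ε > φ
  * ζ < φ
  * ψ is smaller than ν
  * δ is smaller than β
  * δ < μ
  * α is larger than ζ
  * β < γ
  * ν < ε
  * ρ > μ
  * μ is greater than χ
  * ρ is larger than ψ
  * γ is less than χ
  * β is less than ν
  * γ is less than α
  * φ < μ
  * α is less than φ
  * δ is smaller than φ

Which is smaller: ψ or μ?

ψ < ν and ν < γ give ψ < γ.
With γ < α: ψ < ν < γ < α.
Then α < φ extends the chain to φ.
With φ < ε: ψ < ν < γ < α < φ < ε.
With ε < χ: ψ < ν < γ < α < φ < ε < χ.
With χ < μ: ψ < ν < γ < α < φ < ε < χ < μ.
So ψ < μ; ψ is the smaller of the two.

ψ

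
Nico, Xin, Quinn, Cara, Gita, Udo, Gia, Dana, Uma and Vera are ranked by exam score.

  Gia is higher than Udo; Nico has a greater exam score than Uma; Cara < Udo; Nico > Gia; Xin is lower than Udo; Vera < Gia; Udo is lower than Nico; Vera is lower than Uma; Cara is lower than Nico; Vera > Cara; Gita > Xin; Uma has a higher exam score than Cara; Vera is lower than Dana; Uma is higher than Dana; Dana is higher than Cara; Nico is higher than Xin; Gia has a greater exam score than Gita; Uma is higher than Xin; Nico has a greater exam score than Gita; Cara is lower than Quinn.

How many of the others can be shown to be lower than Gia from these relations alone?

5

From Gia the given relations immediately reach Gita, Udo, Vera.
From those, Xin, Cara — 5 in total.
No other element is forced below Gia by the given relations, so the count is 5.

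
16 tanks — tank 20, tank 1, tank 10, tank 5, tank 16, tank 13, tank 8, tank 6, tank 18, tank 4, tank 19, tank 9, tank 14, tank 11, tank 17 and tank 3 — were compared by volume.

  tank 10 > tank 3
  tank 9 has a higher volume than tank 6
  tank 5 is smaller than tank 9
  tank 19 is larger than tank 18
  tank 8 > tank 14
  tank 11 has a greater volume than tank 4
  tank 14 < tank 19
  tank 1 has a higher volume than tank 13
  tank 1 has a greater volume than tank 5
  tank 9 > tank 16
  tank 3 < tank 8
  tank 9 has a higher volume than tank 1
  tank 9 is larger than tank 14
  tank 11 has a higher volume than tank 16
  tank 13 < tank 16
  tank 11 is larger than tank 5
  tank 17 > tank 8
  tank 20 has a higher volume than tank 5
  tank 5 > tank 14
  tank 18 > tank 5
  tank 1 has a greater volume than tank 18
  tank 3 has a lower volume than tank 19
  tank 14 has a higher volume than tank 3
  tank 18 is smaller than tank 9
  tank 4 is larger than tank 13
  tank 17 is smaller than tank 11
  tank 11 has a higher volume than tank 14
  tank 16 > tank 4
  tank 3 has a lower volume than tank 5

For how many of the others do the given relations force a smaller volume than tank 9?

From tank 9 the given relations immediately reach tank 6, tank 16, tank 14, tank 5, tank 18, tank 1.
From those, tank 13, tank 3, tank 4 — 9 in total.
Nothing else is reachable below tank 9; 9 in all.

9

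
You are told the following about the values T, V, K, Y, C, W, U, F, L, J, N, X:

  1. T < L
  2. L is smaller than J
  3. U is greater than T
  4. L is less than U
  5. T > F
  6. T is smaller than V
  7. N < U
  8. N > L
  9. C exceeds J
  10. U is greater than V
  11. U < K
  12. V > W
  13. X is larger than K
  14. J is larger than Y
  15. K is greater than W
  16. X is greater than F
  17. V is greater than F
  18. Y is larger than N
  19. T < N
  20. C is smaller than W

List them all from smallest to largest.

F < T < L < N < Y < J < C < W < V < U < K < X

The consecutive links are each given: F < T; T < L; L < N; N < Y; Y < J; J < C; C < W; W < V; V < U; U < K; K < X.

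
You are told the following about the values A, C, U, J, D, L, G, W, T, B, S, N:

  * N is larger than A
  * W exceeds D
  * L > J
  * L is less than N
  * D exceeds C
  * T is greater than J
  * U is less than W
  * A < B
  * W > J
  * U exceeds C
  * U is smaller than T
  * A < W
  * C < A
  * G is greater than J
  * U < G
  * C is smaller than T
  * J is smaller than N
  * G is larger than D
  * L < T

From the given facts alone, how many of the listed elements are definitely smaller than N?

4

The elements the relations force below N are C, J, A, L — no chain reaches any other.
That is 4.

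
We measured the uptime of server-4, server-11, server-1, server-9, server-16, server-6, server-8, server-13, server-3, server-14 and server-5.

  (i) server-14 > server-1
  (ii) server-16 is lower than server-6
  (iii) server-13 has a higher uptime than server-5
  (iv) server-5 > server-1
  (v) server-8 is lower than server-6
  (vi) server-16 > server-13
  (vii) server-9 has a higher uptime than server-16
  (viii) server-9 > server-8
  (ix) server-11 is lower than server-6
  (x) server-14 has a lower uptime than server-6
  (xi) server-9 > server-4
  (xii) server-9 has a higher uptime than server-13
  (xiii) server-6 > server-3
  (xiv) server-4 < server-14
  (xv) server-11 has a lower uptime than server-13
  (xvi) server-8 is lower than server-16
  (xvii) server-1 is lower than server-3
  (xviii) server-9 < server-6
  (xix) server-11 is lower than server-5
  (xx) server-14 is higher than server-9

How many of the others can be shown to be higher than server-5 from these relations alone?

From server-5 the given relations immediately reach server-13.
From those, server-16, server-9 — 3 in total.
From those, server-14, server-6 — 5 in total.
Nothing else is reachable above server-5; 5 in all.

5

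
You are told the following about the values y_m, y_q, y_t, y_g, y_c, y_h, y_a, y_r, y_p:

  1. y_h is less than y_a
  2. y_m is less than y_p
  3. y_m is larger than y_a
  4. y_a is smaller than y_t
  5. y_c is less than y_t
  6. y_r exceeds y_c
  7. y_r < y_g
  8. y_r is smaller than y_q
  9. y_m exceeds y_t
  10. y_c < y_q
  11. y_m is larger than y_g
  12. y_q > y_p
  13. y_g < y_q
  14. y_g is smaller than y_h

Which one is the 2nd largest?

The consecutive relations fix a unique order: y_c < y_r < y_g < y_h < y_a < y_t < y_m < y_p < y_q.
Counting 2 from the largest end gives y_p.

y_p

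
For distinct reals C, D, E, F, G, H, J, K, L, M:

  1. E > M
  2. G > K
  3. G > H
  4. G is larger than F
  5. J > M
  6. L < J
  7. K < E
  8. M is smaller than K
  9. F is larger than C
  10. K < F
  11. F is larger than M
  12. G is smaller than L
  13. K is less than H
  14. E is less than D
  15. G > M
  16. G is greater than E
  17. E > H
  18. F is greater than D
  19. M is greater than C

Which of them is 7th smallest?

Piecing the relations together gives one ordering: C < M < K < H < E < D < F < G < L < J.
The 7th smallest is F.

F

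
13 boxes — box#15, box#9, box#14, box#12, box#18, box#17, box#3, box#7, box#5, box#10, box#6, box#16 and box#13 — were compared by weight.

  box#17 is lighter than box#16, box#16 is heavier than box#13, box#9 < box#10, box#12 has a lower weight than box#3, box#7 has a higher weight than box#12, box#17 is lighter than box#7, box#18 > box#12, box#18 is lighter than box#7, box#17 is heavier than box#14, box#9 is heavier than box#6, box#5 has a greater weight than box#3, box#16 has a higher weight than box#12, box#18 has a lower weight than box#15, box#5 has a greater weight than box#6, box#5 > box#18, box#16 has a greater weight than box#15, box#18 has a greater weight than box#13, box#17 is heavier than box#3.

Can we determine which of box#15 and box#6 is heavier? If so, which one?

Following every chain through box#6: above box#6 we get box#9, box#10, box#5.
box#15 is not reached, and no chain runs the other way from box#15 to box#6.
So the given relations leave the order of box#6 and box#15 undetermined.

undetermined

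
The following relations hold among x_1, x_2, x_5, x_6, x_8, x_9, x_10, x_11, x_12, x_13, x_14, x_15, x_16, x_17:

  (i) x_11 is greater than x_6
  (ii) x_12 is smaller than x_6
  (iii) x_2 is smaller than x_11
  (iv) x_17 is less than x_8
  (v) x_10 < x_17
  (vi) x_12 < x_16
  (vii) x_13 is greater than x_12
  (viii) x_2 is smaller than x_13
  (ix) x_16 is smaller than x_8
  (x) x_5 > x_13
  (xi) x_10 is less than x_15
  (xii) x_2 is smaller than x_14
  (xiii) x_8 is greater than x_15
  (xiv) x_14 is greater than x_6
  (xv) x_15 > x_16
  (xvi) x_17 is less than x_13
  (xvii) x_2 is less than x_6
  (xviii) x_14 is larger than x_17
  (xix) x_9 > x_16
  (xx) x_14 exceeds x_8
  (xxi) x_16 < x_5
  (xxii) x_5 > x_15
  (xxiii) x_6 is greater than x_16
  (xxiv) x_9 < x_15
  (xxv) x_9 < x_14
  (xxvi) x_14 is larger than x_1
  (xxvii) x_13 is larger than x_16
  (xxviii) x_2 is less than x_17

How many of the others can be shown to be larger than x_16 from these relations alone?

8

Directly above x_16: x_9, x_15, x_6, x_13, x_8, x_5.
One step further: x_14, x_11 (8 so far).
Nothing else is reachable above x_16; 8 in all.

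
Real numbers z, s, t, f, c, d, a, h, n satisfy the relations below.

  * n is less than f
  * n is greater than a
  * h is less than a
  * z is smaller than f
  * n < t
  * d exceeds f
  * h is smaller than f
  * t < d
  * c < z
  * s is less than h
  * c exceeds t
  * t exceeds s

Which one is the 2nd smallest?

Chaining the given pairs: s < h < a < n < t < c < z < f < d.
The 2nd smallest is h.

h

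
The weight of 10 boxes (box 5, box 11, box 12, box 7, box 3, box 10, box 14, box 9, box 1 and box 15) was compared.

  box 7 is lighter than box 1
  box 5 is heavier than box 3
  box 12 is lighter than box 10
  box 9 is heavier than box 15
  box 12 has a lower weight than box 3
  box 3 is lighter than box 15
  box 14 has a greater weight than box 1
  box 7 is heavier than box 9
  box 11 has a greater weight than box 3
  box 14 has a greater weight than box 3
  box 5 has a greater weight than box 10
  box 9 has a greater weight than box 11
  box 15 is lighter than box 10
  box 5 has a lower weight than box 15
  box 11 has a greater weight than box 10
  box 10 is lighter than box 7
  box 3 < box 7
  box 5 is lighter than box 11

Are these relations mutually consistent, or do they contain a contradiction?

Chaining the given relations yields box 15 < box 10 < box 5, so box 15 < box 5. But one relation states box 5 < box 15. These cannot both hold.

inconsistent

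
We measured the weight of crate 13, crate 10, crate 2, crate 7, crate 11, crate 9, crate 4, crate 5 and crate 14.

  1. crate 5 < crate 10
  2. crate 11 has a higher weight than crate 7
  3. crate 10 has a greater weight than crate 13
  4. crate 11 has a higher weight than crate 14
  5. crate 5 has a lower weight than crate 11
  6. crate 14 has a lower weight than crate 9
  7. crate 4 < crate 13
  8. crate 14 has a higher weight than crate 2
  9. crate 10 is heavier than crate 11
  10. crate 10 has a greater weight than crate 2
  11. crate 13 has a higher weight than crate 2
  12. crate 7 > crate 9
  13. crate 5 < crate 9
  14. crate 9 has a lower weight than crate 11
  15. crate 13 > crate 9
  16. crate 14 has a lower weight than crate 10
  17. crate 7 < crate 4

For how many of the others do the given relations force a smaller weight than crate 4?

From crate 4 the given relations immediately reach crate 7.
From those, crate 9 — 2 in total.
From those, crate 5, crate 14 — 4 in total.
From those, crate 2 — 5 in total.
Nothing else is reachable below crate 4; 5 in all.

5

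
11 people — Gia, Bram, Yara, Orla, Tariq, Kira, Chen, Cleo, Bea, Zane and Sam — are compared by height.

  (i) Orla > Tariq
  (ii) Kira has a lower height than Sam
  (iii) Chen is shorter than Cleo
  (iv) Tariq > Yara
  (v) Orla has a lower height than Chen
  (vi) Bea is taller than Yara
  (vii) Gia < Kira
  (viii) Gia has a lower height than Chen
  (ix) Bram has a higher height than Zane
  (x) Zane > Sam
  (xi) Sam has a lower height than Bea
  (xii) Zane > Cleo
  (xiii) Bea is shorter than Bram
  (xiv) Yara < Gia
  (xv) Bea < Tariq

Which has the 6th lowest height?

Tariq

Chaining the given pairs: Yara < Gia < Kira < Sam < Bea < Tariq < Orla < Chen < Cleo < Zane < Bram.
Counting 6 from the smallest end gives Tariq.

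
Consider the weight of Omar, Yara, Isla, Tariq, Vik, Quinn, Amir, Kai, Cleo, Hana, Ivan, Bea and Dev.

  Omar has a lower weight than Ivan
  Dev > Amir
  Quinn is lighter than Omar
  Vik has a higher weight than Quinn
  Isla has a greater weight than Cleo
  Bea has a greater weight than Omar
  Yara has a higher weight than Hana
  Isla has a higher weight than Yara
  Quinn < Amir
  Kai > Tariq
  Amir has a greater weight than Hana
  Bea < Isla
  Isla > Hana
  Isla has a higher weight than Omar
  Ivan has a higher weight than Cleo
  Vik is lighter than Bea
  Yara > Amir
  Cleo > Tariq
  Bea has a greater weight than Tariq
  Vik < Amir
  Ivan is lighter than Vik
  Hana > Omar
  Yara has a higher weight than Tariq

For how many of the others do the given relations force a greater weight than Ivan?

6

The elements the relations force above Ivan are Vik, Amir, Yara, Dev, Bea, Isla — no chain reaches any other.
That is 6.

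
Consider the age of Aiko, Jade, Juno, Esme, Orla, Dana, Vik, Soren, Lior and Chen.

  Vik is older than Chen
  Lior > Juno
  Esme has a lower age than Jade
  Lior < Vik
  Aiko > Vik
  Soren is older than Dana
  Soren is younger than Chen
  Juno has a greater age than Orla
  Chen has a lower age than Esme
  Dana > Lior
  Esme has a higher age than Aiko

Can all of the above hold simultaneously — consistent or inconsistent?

Every relation is compatible with Orla < Juno < Lior < Dana < Soren < Chen < Vik < Aiko < Esme < Jade; the set is consistent.

consistent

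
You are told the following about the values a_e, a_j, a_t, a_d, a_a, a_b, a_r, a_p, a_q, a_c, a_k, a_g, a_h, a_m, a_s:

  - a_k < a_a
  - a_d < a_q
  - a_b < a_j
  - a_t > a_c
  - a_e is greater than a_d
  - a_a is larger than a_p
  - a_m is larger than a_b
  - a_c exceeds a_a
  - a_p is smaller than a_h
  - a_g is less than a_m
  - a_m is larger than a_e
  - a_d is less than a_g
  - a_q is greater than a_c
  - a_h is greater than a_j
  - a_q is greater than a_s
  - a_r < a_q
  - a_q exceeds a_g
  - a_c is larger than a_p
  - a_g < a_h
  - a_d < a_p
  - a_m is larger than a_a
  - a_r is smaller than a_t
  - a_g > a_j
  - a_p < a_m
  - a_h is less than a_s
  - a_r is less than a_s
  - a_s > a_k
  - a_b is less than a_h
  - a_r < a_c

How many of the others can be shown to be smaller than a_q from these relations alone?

From a_q the given relations immediately reach a_d, a_r, a_g, a_c, a_s.
From those, a_k, a_p, a_j, a_a, a_h — 10 in total.
From those, a_b — 11 in total.
Nothing else is reachable below a_q; 11 in all.

11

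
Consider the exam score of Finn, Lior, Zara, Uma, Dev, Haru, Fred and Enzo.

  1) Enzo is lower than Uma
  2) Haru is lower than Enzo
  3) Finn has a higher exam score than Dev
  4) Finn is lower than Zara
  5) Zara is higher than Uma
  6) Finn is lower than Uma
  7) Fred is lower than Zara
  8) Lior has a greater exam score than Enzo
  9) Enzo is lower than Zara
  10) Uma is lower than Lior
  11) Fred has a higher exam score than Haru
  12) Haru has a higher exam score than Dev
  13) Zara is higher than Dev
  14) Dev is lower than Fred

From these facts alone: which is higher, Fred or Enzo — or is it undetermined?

Following every chain through Fred: above Fred we get Zara; below Fred we get Dev, Haru.
Enzo is not reached, and no chain runs the other way from Enzo to Fred.
So the given relations leave the order of Fred and Enzo undetermined.

undetermined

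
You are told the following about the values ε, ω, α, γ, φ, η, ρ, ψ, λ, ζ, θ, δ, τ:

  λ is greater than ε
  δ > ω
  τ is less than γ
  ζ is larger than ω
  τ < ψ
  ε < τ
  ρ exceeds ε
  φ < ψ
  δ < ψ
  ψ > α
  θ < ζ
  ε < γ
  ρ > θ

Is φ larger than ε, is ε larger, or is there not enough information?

undetermined

Following every chain through ε: above ε we get ρ, τ, λ, ψ, γ.
φ is not reached, and no chain runs the other way from φ to ε.
So the given relations leave the order of ε and φ undetermined.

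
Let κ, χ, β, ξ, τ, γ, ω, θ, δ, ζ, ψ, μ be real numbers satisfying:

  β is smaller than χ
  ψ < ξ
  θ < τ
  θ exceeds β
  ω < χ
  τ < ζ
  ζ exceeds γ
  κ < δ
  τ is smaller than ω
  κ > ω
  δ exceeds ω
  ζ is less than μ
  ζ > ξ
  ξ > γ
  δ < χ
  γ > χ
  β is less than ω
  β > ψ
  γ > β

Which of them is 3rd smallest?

θ

Chaining the given pairs: ψ < β < θ < τ < ω < κ < δ < χ < γ < ξ < ζ < μ.
The 3rd smallest is θ.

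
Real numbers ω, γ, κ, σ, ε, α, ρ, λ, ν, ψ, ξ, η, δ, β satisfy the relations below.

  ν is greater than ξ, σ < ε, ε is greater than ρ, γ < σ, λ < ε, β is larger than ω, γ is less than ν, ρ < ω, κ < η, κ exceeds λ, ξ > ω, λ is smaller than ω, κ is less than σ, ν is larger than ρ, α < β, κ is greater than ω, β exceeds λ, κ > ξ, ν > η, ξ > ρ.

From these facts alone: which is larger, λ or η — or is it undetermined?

Following the relations from λ: λ < ω < ξ < κ < η.
So η is larger.

η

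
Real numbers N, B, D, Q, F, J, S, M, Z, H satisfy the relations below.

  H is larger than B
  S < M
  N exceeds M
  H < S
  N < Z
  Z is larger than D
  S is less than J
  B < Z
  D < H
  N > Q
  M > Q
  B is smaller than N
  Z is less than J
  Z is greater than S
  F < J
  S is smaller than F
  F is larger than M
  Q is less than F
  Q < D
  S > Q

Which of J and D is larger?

Chaining the given relations: D < H < S < M < N < Z < J.
So D < J; J is the larger of the two.

J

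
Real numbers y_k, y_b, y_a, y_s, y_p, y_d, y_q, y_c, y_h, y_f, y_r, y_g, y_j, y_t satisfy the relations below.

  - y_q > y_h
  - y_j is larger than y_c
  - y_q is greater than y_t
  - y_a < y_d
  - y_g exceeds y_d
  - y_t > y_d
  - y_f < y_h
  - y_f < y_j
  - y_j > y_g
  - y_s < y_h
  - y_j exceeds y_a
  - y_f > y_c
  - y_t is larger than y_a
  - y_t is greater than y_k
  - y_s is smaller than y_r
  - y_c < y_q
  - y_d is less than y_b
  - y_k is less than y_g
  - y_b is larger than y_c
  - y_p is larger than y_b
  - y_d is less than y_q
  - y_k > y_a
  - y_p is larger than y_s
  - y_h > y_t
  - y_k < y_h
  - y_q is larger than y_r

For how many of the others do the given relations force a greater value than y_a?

Directly above y_a: y_d, y_k, y_t, y_j.
One step further: y_b, y_h, y_g, y_q (8 so far).
One step further: y_p (9 so far).
No other element is forced above y_a by the given relations, so the count is 9.

9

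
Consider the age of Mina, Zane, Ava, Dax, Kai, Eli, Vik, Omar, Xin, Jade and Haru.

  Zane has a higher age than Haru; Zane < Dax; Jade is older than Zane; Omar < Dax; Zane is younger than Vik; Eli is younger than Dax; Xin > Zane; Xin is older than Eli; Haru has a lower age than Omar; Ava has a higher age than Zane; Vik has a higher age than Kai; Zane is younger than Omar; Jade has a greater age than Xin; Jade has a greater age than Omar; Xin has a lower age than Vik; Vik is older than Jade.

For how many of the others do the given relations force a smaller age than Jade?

From Jade the given relations immediately reach Zane, Xin, Omar.
From those, Eli, Haru — 5 in total.
No other element is forced below Jade by the given relations, so the count is 5.

5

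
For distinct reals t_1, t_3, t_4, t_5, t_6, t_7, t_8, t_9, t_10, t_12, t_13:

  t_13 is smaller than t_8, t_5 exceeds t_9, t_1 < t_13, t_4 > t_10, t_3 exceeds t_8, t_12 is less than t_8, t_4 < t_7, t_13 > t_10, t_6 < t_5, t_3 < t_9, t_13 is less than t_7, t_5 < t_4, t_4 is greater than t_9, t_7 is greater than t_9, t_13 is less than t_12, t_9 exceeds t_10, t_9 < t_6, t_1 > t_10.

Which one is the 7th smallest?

t_9

The consecutive relations fix a unique order: t_10 < t_1 < t_13 < t_12 < t_8 < t_3 < t_9 < t_6 < t_5 < t_4 < t_7.
The 7th smallest is t_9.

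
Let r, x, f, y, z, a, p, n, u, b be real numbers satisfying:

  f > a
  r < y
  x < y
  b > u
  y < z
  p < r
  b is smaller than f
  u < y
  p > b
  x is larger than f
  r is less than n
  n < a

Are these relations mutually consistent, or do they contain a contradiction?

The single ordering u < b < p < r < n < a < f < x < y < z satisfies every listed relation, so no contradiction arises.

consistent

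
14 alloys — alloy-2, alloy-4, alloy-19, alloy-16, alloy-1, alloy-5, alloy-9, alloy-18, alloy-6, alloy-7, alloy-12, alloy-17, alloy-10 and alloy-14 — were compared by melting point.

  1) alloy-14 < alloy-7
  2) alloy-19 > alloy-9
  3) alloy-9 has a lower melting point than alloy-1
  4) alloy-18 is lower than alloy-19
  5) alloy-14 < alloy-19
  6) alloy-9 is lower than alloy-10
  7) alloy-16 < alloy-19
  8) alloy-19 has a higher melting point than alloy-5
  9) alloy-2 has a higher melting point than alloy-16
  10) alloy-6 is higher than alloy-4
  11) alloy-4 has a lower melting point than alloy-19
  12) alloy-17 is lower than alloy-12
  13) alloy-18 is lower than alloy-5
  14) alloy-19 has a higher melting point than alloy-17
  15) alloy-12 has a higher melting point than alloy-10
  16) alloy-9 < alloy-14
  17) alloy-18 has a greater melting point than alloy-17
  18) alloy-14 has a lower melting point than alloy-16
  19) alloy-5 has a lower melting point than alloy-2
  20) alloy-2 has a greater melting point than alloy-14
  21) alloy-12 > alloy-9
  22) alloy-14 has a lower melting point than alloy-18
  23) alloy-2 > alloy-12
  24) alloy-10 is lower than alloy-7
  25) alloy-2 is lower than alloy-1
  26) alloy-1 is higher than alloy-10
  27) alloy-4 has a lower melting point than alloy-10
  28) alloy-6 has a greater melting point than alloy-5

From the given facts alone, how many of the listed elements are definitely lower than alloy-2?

9

From alloy-2 the given relations immediately reach alloy-14, alloy-5, alloy-16, alloy-12.
From those, alloy-9, alloy-17, alloy-18, alloy-10 — 8 in total.
From those, alloy-4 — 9 in total.
Nothing else is reachable below alloy-2; 9 in all.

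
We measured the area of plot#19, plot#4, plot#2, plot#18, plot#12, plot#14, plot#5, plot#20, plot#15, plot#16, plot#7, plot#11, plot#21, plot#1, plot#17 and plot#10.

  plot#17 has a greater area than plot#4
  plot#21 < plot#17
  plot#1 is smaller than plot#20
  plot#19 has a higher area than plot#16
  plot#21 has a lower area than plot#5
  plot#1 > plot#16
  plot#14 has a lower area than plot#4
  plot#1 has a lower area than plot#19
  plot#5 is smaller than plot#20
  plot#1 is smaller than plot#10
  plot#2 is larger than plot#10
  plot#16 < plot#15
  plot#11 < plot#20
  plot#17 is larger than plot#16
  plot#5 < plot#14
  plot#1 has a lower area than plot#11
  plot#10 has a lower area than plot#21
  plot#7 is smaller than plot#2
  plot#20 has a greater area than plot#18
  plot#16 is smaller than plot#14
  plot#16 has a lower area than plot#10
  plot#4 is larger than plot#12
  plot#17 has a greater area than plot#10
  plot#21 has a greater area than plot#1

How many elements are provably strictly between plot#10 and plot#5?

The relations place plot#10 below plot#5. An element lies strictly between them when it is forced above plot#10 and also forced below plot#5.
Above plot#10: {plot#21, plot#14, plot#4, plot#2, plot#20, plot#17}. Below plot#5: {plot#16, plot#1, plot#21}.
Intersection: {plot#21} — 1.

1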